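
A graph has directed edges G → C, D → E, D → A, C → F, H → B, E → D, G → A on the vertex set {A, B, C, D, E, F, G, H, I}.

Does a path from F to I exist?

No

F has no outgoing edges, so nothing is reachable from it.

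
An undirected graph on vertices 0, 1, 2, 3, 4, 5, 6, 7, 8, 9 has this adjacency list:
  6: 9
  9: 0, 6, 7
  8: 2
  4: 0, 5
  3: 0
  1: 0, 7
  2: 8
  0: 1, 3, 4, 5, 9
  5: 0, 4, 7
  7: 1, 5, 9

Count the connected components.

From 0: component {0, 1, 3, 4, 5, 6, 7, 9}.
From 2: component {2, 8}.
That's 2 components.

2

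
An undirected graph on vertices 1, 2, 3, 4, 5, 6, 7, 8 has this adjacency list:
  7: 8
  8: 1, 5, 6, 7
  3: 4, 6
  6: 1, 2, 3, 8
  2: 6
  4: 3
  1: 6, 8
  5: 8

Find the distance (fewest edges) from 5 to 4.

4

Distance 0: 5.
Distance 1: 8.
Distance 2: 1, 6, 7.
Distance 3: 2, 3.
Distance 4: 4 — contains 4.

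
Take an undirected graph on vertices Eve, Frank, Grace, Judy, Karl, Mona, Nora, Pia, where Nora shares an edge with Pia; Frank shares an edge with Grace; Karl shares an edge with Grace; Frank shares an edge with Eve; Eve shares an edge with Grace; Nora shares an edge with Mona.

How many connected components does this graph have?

From Eve: component {Eve, Frank, Grace, Karl}.
From Judy: component {Judy}.
From Mona: component {Mona, Nora, Pia}.
That's 3 components.

3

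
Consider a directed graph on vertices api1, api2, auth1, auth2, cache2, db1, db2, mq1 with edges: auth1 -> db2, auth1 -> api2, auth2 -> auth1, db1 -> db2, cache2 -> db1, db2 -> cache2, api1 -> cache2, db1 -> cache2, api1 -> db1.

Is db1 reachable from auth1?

Yes

Explore from auth1.
Distance 1: reach api2, db2.
Distance 2: reach cache2.
Distance 3: reach db1.
Found db1.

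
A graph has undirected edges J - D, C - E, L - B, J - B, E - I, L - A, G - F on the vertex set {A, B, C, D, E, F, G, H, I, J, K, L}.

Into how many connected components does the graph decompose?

From A: component {A, B, D, J, L}.
From C: component {C, E, I}.
From F: component {F, G}.
From H: component {H}.
From K: component {K}.
That's 5 components.

5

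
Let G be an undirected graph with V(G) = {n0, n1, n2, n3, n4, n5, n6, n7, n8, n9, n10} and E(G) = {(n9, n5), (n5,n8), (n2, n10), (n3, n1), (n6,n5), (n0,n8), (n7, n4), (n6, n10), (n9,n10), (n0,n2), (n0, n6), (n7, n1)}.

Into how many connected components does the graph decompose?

2

From n0: component {n0, n2, n5, n6, n8, n9, n10}.
From n1: component {n1, n3, n4, n7}.
That's 2 components.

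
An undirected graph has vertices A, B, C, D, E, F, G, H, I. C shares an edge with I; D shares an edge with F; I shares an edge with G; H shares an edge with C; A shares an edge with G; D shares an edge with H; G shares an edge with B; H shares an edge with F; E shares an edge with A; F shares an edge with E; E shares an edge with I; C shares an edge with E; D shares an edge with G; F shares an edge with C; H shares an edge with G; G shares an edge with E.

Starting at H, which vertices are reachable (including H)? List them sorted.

Start at H.
Its neighbours: C, D, F, G.
Then their neighbours: A, B, E, I.
Every vertex is now reached.

A, B, C, D, E, F, G, H, I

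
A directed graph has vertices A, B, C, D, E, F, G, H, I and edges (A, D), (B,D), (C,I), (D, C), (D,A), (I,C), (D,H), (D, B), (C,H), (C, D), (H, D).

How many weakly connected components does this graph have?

4

From A: component {A, B, C, D, H, I}.
From E: component {E}.
From F: component {F}.
From G: component {G}.
That's 4 components.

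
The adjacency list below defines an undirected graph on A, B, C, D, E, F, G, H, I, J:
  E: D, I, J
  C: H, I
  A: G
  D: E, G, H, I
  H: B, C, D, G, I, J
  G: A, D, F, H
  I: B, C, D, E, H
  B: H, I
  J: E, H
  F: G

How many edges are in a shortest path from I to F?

3

Distance 0: I.
Distance 1: B, C, D, E, H.
Distance 2: G, J.
Distance 3: A, F — contains F.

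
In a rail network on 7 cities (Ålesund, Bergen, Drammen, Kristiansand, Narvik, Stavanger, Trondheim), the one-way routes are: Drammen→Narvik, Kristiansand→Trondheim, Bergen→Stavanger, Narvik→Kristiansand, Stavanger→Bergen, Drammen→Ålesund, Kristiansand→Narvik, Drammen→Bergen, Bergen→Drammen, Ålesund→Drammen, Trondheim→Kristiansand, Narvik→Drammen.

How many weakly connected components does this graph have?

1

From Ålesund: component {Ålesund, Bergen, Drammen, Kristiansand, Narvik, Stavanger, Trondheim}.
That's 1 component.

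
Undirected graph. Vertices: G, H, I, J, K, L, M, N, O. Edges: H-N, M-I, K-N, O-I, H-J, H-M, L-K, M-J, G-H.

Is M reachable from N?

Yes

Explore from N.
Distance 1: reach H, K.
Distance 2: reach G, J, L, M.
Found M.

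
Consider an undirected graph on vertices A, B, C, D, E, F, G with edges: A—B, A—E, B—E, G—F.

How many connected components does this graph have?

4

From A: component {A, B, E}.
From C: component {C}.
From D: component {D}.
From F: component {F, G}.
That's 4 components.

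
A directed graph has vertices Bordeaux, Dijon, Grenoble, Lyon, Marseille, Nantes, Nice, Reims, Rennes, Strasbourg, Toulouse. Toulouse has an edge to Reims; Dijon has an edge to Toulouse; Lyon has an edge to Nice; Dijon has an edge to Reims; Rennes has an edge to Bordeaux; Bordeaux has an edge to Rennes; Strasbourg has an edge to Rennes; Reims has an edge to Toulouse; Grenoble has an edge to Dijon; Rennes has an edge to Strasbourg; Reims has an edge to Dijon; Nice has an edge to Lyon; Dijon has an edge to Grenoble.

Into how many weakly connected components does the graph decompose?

5

From Bordeaux: component {Bordeaux, Rennes, Strasbourg}.
From Dijon: component {Dijon, Grenoble, Reims, Toulouse}.
From Lyon: component {Lyon, Nice}.
From Marseille: component {Marseille}.
From Nantes: component {Nantes}.
That's 5 components.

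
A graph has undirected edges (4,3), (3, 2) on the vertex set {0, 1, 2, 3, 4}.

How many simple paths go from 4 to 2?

1

4–3–2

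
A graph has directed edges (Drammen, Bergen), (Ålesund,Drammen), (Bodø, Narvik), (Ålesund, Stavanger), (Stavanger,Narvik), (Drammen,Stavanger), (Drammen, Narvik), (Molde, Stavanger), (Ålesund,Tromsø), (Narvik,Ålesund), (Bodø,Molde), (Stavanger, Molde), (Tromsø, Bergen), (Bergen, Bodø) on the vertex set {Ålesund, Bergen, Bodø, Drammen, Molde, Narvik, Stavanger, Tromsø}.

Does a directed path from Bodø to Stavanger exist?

Explore from Bodø.
Distance 1: reach Molde, Narvik.
Distance 2: reach Ålesund, Stavanger.
Found Stavanger.

Yes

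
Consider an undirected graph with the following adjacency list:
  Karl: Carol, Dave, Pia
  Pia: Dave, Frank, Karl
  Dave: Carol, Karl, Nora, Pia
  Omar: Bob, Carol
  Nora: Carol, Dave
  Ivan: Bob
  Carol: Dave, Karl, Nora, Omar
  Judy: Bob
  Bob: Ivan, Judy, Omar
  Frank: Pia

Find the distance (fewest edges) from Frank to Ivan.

Distance 0: Frank.
Distance 1: Pia.
Distance 2: Dave, Karl.
Distance 3: Carol, Nora.
Distance 4: Omar.
Distance 5: Bob.
Distance 6: Ivan, Judy — contains Ivan.

6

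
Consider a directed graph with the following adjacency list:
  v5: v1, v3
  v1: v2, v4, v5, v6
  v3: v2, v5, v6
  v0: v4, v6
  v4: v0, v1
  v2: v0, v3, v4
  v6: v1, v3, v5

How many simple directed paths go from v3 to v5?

v3→v2→v0→v4→v1→v5
v3→v2→v0→v4→v1→v6→v5
v3→v2→v0→v6→v1→v5
v3→v2→v0→v6→v5
v3→v2→v4→v0→v6→v1→v5
v3→v2→v4→v0→v6→v5
v3→v2→v4→v1→v5
v3→v2→v4→v1→v6→v5
v3→v5
v3→v6→v1→v5
v3→v6→v5

11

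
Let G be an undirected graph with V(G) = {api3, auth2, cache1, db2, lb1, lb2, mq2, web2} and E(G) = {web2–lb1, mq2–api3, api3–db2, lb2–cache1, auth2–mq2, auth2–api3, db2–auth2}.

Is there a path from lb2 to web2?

No

Explore from lb2.
Distance 1: reach cache1.
The search is exhausted without reaching web2; it lies in a different component.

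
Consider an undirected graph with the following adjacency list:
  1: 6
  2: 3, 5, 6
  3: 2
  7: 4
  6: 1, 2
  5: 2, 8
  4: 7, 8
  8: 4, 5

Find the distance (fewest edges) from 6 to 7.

5

Distance 0: 6.
Distance 1: 1, 2.
Distance 2: 3, 5.
Distance 3: 8.
Distance 4: 4.
Distance 5: 7 — contains 7.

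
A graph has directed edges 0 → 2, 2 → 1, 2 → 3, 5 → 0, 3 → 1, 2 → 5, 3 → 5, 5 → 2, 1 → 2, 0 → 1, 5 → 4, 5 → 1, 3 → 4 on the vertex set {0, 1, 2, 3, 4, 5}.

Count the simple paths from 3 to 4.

3→1→2→5→4
3→4
3→5→4

3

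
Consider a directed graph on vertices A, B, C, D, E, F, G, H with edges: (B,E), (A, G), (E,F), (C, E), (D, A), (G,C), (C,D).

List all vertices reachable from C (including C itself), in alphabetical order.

Start at C.
Its neighbours: D, E.
Then their neighbours: A, F.
Then next layer: G.
Nothing further is reachable.

A, C, D, E, F, G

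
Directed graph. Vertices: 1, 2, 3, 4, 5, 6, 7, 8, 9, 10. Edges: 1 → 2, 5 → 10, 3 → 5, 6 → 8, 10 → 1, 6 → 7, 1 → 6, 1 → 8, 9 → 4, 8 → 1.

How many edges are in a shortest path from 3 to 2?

4

Distance 0: 3.
Distance 1: 5.
Distance 2: 10.
Distance 3: 1.
Distance 4: 2, 6, 8 — contains 2.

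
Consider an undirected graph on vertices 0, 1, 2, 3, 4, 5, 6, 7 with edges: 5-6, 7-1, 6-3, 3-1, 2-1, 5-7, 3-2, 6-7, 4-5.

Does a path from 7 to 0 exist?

No

Explore from 7.
Distance 1: reach 1, 5, 6.
Distance 2: reach 2, 3, 4.
The search is exhausted without reaching 0; it lies in a different component.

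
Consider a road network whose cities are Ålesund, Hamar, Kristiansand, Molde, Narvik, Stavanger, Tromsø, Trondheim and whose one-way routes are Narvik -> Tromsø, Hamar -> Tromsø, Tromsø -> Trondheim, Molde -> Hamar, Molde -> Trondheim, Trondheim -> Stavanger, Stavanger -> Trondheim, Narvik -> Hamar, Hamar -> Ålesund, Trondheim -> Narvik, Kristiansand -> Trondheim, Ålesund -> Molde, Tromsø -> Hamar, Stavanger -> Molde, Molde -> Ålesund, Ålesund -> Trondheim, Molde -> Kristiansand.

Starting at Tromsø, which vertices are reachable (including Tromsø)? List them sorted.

Ålesund, Hamar, Kristiansand, Molde, Narvik, Stavanger, Tromsø, Trondheim

Start at Tromsø.
Its neighbours: Hamar, Trondheim.
Then their neighbours: Ålesund, Narvik, Stavanger.
Then next layer: Molde.
Then next layer: Kristiansand.
Every vertex is now reached.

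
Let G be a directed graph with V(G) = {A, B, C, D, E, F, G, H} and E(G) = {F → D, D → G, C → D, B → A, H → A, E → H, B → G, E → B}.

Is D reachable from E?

No

Explore from E.
Distance 1: reach B, H.
Distance 2: reach A, G.
The search from E is exhausted; no directed path reaches D.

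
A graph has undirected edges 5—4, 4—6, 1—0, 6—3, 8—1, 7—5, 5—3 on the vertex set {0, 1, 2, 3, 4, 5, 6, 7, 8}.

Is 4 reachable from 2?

2 has no edges, so nothing is reachable from it.

No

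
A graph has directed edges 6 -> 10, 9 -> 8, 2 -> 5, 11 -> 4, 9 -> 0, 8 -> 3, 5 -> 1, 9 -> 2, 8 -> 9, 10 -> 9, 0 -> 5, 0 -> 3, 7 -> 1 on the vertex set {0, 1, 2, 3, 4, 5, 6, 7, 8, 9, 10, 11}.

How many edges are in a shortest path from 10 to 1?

4

Distance 0: 10.
Distance 1: 9.
Distance 2: 0, 2, 8.
Distance 3: 3, 5.
Distance 4: 1 — contains 1.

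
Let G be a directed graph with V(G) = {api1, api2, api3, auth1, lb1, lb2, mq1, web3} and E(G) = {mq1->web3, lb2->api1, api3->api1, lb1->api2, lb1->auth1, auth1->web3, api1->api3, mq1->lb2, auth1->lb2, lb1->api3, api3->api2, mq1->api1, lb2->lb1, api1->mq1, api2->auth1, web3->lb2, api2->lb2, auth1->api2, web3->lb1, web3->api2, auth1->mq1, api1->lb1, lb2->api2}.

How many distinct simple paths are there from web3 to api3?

28

web3→api2→auth1→lb2→api1→api3
web3→api2→auth1→lb2→api1→lb1→api3
web3→api2→auth1→lb2→lb1→api3
web3→api2→auth1→mq1→api1→api3
web3→api2→auth1→mq1→api1→lb1→api3
web3→api2→auth1→mq1→lb2→api1→api3
web3→api2→auth1→mq1→lb2→api1→lb1→api3
web3→api2→auth1→mq1→lb2→lb1→api3
... and 20 more.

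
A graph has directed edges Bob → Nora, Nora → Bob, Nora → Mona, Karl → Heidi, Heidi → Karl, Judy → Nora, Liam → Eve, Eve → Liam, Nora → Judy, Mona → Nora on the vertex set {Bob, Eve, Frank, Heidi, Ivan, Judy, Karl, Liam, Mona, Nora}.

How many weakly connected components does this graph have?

From Bob: component {Bob, Judy, Mona, Nora}.
From Eve: component {Eve, Liam}.
From Frank: component {Frank}.
From Heidi: component {Heidi, Karl}.
From Ivan: component {Ivan}.
That's 5 components.

5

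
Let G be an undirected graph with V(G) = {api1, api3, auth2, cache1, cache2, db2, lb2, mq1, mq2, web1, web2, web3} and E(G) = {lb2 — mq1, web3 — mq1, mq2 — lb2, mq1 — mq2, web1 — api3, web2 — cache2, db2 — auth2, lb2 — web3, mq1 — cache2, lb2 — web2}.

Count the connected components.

From api1: component {api1}.
From api3: component {api3, web1}.
From auth2: component {auth2, db2}.
From cache1: component {cache1}.
From cache2: component {cache2, lb2, mq1, mq2, web2, web3}.
That's 5 components.

5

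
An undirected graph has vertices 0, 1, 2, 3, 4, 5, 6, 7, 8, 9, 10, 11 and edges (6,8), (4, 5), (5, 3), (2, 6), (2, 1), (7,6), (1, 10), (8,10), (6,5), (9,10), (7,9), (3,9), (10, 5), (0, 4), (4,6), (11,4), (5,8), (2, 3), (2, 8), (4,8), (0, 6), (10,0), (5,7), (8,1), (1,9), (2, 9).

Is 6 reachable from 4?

Yes

Explore from 4.
Distance 1: reach 0, 5, 6, 8, 11.
Found 6.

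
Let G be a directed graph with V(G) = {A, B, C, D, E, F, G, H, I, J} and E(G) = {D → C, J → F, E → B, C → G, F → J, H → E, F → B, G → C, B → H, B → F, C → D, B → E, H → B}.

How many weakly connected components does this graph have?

From A: component {A}.
From B: component {B, E, F, H, J}.
From C: component {C, D, G}.
From I: component {I}.
That's 4 components.

4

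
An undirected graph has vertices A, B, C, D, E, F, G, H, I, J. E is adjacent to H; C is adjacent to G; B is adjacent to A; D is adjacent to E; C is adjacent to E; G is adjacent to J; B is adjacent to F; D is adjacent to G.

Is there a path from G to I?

Explore from G.
Distance 1: reach C, D, J.
Distance 2: reach E.
Distance 3: reach H.
The search is exhausted without reaching I; it lies in a different component.

No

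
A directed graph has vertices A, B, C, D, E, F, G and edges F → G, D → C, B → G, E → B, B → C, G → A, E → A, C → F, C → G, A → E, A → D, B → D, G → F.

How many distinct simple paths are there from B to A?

5

B→C→F→G→A
B→C→G→A
B→D→C→F→G→A
B→D→C→G→A
B→G→A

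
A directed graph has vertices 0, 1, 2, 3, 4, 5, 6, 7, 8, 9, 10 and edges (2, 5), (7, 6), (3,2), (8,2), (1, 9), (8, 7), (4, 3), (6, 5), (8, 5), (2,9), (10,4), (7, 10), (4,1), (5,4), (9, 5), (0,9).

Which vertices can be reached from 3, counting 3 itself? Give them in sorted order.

1, 2, 3, 4, 5, 9

Start at 3.
Its neighbours: 2.
Then their neighbours: 5, 9.
Then next layer: 4.
Then next layer: 1.
Nothing further is reachable.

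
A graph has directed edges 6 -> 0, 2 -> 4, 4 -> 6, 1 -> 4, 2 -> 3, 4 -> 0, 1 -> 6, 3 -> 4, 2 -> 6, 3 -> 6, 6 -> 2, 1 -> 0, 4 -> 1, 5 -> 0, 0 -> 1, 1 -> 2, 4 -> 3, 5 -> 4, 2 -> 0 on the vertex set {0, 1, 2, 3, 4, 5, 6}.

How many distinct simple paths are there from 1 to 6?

1→2→3→4→6
1→2→3→6
1→2→4→3→6
1→2→4→6
1→2→6
1→4→3→6
1→4→6
1→6

8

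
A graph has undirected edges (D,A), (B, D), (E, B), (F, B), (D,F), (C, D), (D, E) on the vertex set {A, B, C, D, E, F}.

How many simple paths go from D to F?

3

D–B–F
D–E–B–F
D–F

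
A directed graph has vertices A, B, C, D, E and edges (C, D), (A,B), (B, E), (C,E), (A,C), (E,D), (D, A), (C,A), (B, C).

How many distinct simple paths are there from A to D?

A→B→C→D
A→B→C→E→D
A→B→E→D
A→C→D
A→C→E→D

5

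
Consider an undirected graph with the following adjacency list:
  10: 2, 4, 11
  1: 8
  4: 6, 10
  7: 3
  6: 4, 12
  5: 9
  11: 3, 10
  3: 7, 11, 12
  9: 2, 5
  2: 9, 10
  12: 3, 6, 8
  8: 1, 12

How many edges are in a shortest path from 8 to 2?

5

Distance 0: 8.
Distance 1: 1, 12.
Distance 2: 3, 6.
Distance 3: 4, 7, 11.
Distance 4: 10.
Distance 5: 2 — contains 2.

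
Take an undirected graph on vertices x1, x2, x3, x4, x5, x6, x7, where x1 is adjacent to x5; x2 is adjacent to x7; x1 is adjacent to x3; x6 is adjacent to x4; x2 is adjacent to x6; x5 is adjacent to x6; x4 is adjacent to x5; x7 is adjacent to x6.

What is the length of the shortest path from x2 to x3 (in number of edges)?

4

Distance 0: x2.
Distance 1: x6, x7.
Distance 2: x4, x5.
Distance 3: x1.
Distance 4: x3 — contains x3.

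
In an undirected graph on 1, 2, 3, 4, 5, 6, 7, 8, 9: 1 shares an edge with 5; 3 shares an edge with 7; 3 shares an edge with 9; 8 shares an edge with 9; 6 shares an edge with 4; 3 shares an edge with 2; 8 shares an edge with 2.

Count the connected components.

3

From 1: component {1, 5}.
From 2: component {2, 3, 7, 8, 9}.
From 4: component {4, 6}.
That's 3 components.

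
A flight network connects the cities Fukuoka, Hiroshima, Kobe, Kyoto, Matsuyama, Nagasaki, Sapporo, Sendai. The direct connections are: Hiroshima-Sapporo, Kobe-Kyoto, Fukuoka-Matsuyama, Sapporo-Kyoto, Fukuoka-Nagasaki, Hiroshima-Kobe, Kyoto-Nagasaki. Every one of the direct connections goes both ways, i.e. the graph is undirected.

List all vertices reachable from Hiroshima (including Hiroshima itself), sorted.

Fukuoka, Hiroshima, Kobe, Kyoto, Matsuyama, Nagasaki, Sapporo

Start at Hiroshima.
Its neighbours: Kobe, Sapporo.
Then their neighbours: Kyoto.
Then next layer: Nagasaki.
Then next layer: Fukuoka.
Then next layer: Matsuyama.
Nothing further is reachable.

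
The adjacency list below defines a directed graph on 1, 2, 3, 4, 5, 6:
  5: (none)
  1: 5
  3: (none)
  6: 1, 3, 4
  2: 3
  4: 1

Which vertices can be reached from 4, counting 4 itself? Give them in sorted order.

1, 4, 5

Start at 4.
Its neighbours: 1.
Then their neighbours: 5.
Nothing further is reachable.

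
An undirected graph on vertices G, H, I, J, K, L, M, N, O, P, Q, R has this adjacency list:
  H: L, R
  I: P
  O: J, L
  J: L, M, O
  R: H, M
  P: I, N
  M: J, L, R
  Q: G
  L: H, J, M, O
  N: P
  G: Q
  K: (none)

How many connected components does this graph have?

From G: component {G, Q}.
From H: component {H, J, L, M, O, R}.
From I: component {I, N, P}.
From K: component {K}.
That's 4 components.

4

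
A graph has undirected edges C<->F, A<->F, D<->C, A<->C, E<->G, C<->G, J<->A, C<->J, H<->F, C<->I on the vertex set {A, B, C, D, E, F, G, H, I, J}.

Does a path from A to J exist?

Yes

Explore from A.
Distance 1: reach C, F, J.
Found J.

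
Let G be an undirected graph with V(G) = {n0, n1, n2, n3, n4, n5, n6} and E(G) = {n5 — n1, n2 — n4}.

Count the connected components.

From n0: component {n0}.
From n1: component {n1, n5}.
From n2: component {n2, n4}.
From n3: component {n3}.
From n6: component {n6}.
That's 5 components.

5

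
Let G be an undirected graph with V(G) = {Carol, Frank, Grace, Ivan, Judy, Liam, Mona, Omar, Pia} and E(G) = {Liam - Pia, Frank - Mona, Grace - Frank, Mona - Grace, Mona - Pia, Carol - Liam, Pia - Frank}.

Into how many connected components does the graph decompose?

From Carol: component {Carol, Frank, Grace, Liam, Mona, Pia}.
From Ivan: component {Ivan}.
From Judy: component {Judy}.
From Omar: component {Omar}.
That's 4 components.

4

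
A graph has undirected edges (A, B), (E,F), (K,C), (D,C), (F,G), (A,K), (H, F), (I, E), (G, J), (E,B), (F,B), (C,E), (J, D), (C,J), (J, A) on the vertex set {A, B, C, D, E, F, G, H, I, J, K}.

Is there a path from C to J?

Yes

Explore from C.
Distance 1: reach D, E, J, K.
Found J.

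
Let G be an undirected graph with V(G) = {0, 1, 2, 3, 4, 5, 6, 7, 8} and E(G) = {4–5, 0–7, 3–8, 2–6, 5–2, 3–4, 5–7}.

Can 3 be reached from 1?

No

1 has no edges, so nothing is reachable from it.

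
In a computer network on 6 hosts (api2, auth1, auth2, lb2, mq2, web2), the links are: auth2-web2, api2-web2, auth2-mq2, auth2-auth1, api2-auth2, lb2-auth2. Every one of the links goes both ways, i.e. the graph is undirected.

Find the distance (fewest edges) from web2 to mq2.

2

Distance 0: web2.
Distance 1: api2, auth2.
Distance 2: auth1, lb2, mq2 — contains mq2.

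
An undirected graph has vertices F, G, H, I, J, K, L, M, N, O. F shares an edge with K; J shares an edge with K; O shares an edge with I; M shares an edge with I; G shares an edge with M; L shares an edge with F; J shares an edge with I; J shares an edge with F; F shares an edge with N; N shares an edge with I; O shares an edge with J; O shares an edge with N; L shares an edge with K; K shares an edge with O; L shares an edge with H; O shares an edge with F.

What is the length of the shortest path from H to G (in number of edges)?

6

Distance 0: H.
Distance 1: L.
Distance 2: F, K.
Distance 3: J, N, O.
Distance 4: I.
Distance 5: M.
Distance 6: G — contains G.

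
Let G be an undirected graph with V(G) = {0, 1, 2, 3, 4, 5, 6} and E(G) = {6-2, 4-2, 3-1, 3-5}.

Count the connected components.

From 0: component {0}.
From 1: component {1, 3, 5}.
From 2: component {2, 4, 6}.
That's 3 components.

3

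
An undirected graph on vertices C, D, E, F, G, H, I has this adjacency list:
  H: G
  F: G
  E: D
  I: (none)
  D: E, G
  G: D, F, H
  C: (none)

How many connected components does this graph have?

From C: component {C}.
From D: component {D, E, F, G, H}.
From I: component {I}.
That's 3 components.

3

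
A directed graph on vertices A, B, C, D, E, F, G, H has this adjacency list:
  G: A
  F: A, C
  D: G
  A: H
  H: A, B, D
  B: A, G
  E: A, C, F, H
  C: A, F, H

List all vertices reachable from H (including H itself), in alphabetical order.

Start at H.
Its neighbours: A, B, D.
Then their neighbours: G.
Nothing further is reachable.

A, B, D, G, H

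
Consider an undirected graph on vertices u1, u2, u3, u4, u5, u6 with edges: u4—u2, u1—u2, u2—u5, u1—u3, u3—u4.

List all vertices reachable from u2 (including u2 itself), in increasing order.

u1, u2, u3, u4, u5

Start at u2.
Its neighbours: u1, u4, u5.
Then their neighbours: u3.
Nothing further is reachable.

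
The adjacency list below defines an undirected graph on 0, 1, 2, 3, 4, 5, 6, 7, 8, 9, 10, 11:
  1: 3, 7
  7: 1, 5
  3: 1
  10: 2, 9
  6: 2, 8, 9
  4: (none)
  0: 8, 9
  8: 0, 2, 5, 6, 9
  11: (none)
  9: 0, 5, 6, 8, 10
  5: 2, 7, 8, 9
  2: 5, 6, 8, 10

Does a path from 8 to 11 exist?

No

Explore from 8.
Distance 1: reach 0, 2, 5, 6, 9.
Distance 2: reach 7, 10.
Distance 3: reach 1.
Distance 4: reach 3.
The search is exhausted without reaching 11; it lies in a different component.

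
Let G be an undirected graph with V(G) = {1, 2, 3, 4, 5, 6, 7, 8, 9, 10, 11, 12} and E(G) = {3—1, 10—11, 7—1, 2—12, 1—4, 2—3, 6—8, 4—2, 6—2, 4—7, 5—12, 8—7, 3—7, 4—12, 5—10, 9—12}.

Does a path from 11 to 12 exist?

Explore from 11.
Distance 1: reach 10.
Distance 2: reach 5.
Distance 3: reach 12.
Found 12.

Yes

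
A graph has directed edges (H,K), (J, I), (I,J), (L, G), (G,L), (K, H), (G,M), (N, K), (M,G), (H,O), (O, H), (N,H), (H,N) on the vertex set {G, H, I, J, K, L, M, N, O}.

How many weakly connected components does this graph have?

From G: component {G, L, M}.
From H: component {H, K, N, O}.
From I: component {I, J}.
That's 3 components.

3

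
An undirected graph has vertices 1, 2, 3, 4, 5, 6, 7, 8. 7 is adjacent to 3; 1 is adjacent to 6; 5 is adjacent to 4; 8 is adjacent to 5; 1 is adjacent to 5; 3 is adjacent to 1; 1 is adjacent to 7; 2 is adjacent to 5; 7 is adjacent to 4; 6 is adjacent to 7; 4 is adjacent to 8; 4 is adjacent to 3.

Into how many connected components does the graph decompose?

From 1: component {1, 2, 3, 4, 5, 6, 7, 8}.
That's 1 component.

1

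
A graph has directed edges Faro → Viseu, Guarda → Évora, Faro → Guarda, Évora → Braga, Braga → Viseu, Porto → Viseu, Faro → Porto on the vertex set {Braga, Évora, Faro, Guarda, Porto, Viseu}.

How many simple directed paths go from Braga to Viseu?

Braga→Viseu

1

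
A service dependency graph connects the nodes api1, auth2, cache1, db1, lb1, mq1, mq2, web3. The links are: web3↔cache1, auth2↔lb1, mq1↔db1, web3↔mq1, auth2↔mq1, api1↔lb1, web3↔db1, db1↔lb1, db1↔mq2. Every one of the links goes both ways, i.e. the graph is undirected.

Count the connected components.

1

From api1: component {api1, auth2, cache1, db1, lb1, mq1, mq2, web3}.
That's 1 component.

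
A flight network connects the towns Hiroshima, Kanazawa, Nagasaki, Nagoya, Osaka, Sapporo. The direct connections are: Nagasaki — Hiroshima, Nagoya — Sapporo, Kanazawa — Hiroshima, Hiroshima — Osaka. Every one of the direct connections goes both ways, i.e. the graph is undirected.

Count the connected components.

From Hiroshima: component {Hiroshima, Kanazawa, Nagasaki, Osaka}.
From Nagoya: component {Nagoya, Sapporo}.
That's 2 components.

2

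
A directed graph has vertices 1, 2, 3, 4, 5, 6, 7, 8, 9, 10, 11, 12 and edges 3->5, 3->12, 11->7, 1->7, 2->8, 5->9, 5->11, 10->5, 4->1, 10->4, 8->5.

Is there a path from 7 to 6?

No

7 has no outgoing edges, so nothing is reachable from it.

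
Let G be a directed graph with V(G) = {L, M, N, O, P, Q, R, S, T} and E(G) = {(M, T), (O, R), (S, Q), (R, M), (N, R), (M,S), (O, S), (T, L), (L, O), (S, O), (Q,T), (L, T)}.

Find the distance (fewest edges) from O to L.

Distance 0: O.
Distance 1: R, S.
Distance 2: M, Q.
Distance 3: T.
Distance 4: L — contains L.

4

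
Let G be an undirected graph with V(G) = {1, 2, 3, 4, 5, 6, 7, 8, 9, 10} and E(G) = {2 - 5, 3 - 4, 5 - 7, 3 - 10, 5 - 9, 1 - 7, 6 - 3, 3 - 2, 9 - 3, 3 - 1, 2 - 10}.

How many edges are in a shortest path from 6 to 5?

Distance 0: 6.
Distance 1: 3.
Distance 2: 1, 2, 4, 9, 10.
Distance 3: 5, 7 — contains 5.

3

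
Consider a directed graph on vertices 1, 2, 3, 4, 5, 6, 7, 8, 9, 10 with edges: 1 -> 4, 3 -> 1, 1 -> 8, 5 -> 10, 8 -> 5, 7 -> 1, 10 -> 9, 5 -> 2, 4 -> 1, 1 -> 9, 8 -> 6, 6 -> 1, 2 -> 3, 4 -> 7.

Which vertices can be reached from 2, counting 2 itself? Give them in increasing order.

Start at 2.
Its neighbours: 3.
Then their neighbours: 1.
Then next layer: 4, 8, 9.
Then next layer: 5, 6, 7.
Then next layer: 10.
Every vertex is now reached.

1, 2, 3, 4, 5, 6, 7, 8, 9, 10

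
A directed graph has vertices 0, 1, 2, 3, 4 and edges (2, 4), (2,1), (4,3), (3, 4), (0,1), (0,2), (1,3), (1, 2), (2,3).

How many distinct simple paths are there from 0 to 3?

0→1→2→3
0→1→2→4→3
0→1→3
0→2→1→3
0→2→3
0→2→4→3

6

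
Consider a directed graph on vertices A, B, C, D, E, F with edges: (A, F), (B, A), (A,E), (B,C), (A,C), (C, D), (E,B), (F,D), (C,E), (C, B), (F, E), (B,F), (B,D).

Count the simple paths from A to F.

A→C→B→F
A→C→E→B→F
A→E→B→F
A→F

4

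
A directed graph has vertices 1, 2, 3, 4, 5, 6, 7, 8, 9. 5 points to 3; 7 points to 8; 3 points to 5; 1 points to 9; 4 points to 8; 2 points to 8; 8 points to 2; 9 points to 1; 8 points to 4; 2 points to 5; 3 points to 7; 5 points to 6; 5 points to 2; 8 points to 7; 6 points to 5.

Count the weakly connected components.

2

From 1: component {1, 9}.
From 2: component {2, 3, 4, 5, 6, 7, 8}.
That's 2 components.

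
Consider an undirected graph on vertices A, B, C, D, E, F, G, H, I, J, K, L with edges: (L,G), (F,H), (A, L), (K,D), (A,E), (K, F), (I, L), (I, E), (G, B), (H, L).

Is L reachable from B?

Yes

Explore from B.
Distance 1: reach G.
Distance 2: reach L.
Found L.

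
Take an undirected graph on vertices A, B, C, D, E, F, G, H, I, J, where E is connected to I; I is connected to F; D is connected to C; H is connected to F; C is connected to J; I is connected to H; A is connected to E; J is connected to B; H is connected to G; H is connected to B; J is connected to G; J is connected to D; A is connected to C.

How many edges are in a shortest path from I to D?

Distance 0: I.
Distance 1: E, F, H.
Distance 2: A, B, G.
Distance 3: C, J.
Distance 4: D — contains D.

4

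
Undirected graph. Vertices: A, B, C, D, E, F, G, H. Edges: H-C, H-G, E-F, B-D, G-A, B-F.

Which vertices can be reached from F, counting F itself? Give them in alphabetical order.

Start at F.
Its neighbours: B, E.
Then their neighbours: D.
Nothing further is reachable.

B, D, E, F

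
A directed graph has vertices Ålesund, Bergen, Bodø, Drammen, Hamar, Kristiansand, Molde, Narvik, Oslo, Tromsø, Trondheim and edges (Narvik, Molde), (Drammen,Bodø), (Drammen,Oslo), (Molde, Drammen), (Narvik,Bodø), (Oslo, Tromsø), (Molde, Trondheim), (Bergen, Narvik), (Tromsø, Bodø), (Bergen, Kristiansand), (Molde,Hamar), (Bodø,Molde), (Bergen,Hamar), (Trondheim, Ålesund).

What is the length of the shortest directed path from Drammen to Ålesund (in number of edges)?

Distance 0: Drammen.
Distance 1: Bodø, Oslo.
Distance 2: Molde, Tromsø.
Distance 3: Hamar, Trondheim.
Distance 4: Ålesund — contains Ålesund.

4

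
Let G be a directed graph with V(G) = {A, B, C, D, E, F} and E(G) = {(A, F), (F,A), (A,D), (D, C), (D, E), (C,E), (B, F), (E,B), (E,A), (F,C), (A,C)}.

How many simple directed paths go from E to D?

2

E→A→D
E→B→F→A→D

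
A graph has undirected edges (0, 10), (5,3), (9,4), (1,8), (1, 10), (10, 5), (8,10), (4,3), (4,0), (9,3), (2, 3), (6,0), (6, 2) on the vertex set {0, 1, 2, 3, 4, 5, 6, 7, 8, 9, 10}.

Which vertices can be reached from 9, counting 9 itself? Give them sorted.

Start at 9.
Its neighbours: 3, 4.
Then their neighbours: 0, 2, 5.
Then next layer: 6, 10.
Then next layer: 1, 8.
Nothing further is reachable.

0, 1, 2, 3, 4, 5, 6, 8, 9, 10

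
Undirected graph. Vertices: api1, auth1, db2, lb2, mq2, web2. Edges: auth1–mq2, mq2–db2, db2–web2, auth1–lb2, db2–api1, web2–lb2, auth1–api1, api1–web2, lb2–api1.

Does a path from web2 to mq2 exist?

Explore from web2.
Distance 1: reach api1, db2, lb2.
Distance 2: reach auth1, mq2.
Found mq2.

Yes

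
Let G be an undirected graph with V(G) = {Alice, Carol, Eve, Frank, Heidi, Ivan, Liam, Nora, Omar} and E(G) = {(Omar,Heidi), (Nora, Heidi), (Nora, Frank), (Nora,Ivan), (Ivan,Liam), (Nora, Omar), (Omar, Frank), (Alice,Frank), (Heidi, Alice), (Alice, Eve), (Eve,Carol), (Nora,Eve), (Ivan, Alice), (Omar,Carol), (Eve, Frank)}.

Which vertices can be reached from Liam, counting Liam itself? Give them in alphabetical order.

Alice, Carol, Eve, Frank, Heidi, Ivan, Liam, Nora, Omar

Start at Liam.
Its neighbours: Ivan.
Then their neighbours: Alice, Nora.
Then next layer: Eve, Frank, Heidi, Omar.
Then next layer: Carol.
Every vertex is now reached.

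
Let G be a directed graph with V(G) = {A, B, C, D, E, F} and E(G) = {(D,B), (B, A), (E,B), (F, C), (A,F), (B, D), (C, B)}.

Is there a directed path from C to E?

Explore from C.
Distance 1: reach B.
Distance 2: reach A, D.
Distance 3: reach F.
The search from C is exhausted; no directed path reaches E.

No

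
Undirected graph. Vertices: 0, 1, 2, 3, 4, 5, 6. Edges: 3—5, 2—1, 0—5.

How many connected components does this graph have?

4

From 0: component {0, 3, 5}.
From 1: component {1, 2}.
From 4: component {4}.
From 6: component {6}.
That's 4 components.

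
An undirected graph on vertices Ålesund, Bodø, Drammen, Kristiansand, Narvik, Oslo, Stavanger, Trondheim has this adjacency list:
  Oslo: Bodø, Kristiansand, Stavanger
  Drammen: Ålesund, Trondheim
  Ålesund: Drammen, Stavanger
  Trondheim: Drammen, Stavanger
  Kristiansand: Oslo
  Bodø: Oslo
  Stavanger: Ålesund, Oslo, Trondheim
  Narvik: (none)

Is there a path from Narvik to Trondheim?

Narvik has no edges, so nothing is reachable from it.

No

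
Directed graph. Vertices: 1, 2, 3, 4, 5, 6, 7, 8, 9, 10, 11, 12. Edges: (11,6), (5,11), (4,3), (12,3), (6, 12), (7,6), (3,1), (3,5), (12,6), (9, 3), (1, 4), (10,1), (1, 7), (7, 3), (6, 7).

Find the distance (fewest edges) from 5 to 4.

6

Distance 0: 5.
Distance 1: 11.
Distance 2: 6.
Distance 3: 7, 12.
Distance 4: 3.
Distance 5: 1.
Distance 6: 4 — contains 4.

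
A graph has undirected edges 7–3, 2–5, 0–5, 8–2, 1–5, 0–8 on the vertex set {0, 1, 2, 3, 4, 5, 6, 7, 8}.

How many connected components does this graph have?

From 0: component {0, 1, 2, 5, 8}.
From 3: component {3, 7}.
From 4: component {4}.
From 6: component {6}.
That's 4 components.

4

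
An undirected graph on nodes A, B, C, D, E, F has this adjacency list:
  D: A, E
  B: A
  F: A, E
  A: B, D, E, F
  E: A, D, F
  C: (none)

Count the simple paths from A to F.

3

A–D–E–F
A–E–F
A–F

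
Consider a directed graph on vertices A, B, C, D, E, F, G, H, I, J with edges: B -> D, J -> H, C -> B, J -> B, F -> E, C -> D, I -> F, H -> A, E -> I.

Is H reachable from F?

No

Explore from F.
Distance 1: reach E.
Distance 2: reach I.
The search from F is exhausted; no directed path reaches H.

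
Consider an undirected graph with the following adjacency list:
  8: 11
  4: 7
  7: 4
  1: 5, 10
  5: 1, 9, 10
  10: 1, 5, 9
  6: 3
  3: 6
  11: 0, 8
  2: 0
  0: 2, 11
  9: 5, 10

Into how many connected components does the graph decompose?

From 0: component {0, 2, 8, 11}.
From 1: component {1, 5, 9, 10}.
From 3: component {3, 6}.
From 4: component {4, 7}.
That's 4 components.

4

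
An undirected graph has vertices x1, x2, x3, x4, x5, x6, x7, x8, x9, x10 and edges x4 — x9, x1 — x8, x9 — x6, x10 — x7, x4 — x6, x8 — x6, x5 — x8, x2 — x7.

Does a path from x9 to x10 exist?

No

Explore from x9.
Distance 1: reach x4, x6.
Distance 2: reach x8.
Distance 3: reach x1, x5.
The search is exhausted without reaching x10; it lies in a different component.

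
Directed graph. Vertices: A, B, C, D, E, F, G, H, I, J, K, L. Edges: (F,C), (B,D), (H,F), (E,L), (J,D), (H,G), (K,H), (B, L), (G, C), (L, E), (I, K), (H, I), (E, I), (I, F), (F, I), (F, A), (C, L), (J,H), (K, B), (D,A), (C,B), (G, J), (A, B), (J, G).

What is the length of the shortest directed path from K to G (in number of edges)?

2

Distance 0: K.
Distance 1: B, H.
Distance 2: D, F, G, I, L — contains G.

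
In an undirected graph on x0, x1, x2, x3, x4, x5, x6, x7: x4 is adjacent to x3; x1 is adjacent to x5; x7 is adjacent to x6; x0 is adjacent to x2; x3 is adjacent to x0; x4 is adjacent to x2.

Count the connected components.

From x0: component {x0, x2, x3, x4}.
From x1: component {x1, x5}.
From x6: component {x6, x7}.
That's 3 components.

3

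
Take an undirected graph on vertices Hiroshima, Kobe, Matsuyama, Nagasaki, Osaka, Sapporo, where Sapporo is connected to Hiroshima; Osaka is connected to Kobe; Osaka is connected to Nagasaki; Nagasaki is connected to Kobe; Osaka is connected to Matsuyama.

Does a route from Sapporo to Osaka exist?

Explore from Sapporo.
Distance 1: reach Hiroshima.
The search is exhausted without reaching Osaka; it lies in a different component.

No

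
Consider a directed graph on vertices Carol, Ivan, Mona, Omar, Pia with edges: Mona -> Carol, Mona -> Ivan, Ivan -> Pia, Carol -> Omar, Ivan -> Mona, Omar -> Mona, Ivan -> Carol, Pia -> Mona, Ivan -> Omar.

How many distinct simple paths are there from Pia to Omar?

Pia→Mona→Carol→Omar
Pia→Mona→Ivan→Carol→Omar
Pia→Mona→Ivan→Omar

3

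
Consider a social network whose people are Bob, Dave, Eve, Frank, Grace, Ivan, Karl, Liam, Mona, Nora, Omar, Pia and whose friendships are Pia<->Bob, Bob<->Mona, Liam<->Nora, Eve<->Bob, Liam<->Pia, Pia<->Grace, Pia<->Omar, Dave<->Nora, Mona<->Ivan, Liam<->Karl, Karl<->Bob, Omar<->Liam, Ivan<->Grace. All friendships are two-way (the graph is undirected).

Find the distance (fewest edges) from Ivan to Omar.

3

Distance 0: Ivan.
Distance 1: Grace, Mona.
Distance 2: Bob, Pia.
Distance 3: Eve, Karl, Liam, Omar — contains Omar.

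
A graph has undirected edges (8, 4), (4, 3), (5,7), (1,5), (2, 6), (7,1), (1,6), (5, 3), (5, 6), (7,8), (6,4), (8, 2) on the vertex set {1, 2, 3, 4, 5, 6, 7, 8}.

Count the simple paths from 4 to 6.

11

4–3–5–1–6
4–3–5–1–7–8–2–6
4–3–5–6
4–3–5–7–1–6
4–3–5–7–8–2–6
4–6
4–8–2–6
4–8–7–1–5–6
4–8–7–1–6
4–8–7–5–1–6
4–8–7–5–6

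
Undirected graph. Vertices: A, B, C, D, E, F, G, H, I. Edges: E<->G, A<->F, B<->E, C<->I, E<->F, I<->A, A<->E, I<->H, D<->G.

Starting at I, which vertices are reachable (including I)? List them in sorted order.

Start at I.
Its neighbours: A, C, H.
Then their neighbours: E, F.
Then next layer: B, G.
Then next layer: D.
Every vertex is now reached.

A, B, C, D, E, F, G, H, I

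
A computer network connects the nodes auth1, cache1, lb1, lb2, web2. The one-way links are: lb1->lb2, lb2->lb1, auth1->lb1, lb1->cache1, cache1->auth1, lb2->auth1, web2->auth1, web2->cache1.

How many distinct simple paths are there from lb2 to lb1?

lb2→auth1→lb1
lb2→lb1

2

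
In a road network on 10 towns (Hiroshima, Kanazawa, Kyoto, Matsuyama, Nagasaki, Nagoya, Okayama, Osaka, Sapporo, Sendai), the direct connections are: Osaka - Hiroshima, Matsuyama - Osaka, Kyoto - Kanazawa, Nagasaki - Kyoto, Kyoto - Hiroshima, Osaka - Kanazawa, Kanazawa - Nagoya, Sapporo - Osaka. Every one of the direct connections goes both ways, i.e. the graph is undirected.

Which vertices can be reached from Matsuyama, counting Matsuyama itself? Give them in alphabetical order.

Hiroshima, Kanazawa, Kyoto, Matsuyama, Nagasaki, Nagoya, Osaka, Sapporo

Start at Matsuyama.
Its neighbours: Osaka.
Then their neighbours: Hiroshima, Kanazawa, Sapporo.
Then next layer: Kyoto, Nagoya.
Then next layer: Nagasaki.
Nothing further is reachable.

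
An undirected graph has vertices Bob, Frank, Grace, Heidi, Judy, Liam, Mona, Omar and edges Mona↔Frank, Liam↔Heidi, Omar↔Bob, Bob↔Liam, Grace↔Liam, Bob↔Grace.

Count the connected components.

3

From Bob: component {Bob, Grace, Heidi, Liam, Omar}.
From Frank: component {Frank, Mona}.
From Judy: component {Judy}.
That's 3 components.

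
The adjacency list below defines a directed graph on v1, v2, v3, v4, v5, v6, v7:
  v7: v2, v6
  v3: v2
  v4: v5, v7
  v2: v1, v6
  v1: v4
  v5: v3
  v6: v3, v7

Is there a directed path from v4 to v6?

Yes

Explore from v4.
Distance 1: reach v5, v7.
Distance 2: reach v2, v3, v6.
Found v6.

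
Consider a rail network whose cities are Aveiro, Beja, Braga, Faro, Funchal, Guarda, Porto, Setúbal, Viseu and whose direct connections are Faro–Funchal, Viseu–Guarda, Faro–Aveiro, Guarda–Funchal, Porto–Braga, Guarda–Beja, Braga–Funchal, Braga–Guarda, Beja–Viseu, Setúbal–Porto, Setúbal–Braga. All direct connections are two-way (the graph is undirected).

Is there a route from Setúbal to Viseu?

Yes

Explore from Setúbal.
Distance 1: reach Braga, Porto.
Distance 2: reach Funchal, Guarda.
Distance 3: reach Beja, Faro, Viseu.
Found Viseu.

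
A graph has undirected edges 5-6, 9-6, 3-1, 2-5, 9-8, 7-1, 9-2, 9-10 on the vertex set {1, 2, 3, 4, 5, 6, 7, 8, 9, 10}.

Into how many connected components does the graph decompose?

3

From 1: component {1, 3, 7}.
From 2: component {2, 5, 6, 8, 9, 10}.
From 4: component {4}.
That's 3 components.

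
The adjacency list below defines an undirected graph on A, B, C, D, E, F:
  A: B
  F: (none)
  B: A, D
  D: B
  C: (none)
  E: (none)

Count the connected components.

From A: component {A, B, D}.
From C: component {C}.
From E: component {E}.
From F: component {F}.
That's 4 components.

4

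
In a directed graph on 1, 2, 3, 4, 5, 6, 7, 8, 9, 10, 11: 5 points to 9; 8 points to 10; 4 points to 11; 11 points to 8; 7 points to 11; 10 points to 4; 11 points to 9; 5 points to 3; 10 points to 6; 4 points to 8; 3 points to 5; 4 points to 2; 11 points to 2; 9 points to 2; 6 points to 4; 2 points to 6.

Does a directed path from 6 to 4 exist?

Explore from 6.
Distance 1: reach 4.
Found 4.

Yes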